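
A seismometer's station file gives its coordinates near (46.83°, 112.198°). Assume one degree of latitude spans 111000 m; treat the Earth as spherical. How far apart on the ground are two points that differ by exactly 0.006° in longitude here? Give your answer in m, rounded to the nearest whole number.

0.006° of longitude at 46.83° is 0.006 × 111000 × cos 46.83° ≈ 0.006 × 75942.4 = 455.654 m.

456 m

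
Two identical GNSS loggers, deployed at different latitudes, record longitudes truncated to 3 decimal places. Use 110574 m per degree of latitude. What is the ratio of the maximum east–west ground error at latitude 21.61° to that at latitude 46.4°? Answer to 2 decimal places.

Truncating at 3 decimal places can drop up to a full unit in the last place, so the longitude may be off by as much as 0.001°.
Error at 21.61° = 0.001° × 110574 × cos 21.61° ≈ 110.57 × 0.9297 = 102.8 m.
At 46.4°: 0.001° × 110574 × cos 46.4° = 0.001 × 110574 × 0.6896 ≈ 76.254 m.
Ratio: 102.8 / 76.254 = cos 21.61° / cos 46.4° ≈ 1.3482.

1.35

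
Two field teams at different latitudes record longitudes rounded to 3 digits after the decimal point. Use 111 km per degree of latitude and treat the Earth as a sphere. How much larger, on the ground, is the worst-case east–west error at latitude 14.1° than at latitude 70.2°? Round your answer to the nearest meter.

Rounding to 3 decimal places leaves the longitude within ±0.0005° of the true value.
At 14.1°: 0.0005° × 111000 × cos 14.1° = 0.0005 × 111000 × 0.9699 ≈ 53.828 m.
Error at 70.2° = 0.0005° × 111000 × cos 70.2° ≈ 55.5 × 0.3387 = 18.8 m.
So the lower-latitude error exceeds the higher by 53.828 − 18.8 = 35.028 m.

35 meters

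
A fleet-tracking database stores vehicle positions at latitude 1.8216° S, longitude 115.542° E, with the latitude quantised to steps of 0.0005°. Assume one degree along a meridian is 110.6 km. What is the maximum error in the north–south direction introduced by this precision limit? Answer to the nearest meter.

28 meters

With a 0.0005° grid the true value lies within half a step, ±0.0005°/2 = ±0.00025°, of the stored one.
Along the meridian that is 0.00025° × 110600 m/° = 27.65 m.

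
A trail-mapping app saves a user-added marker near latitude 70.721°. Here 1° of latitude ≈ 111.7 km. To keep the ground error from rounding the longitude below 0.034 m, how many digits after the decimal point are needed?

6

At 70.721° one degree of longitude covers 111700 × cos 70.721° ≈ 111700 × 0.3302 ≈ 36879.8 m.
Rounding to N decimal places gives at most 0.5 × 10⁻ᴺ degrees of error, i.e. 0.5 × 10⁻ᴺ × 36879.8 m.
Need 0.5 × 36879.8 × 10⁻ᴺ ≤ 0.034 → 10⁻ᴺ ≤ 1.844e-06, so N ≥ 5.73.
N = 5 would give 0.184 m (too coarse); N = 6 gives 0.0184 m ≤ 0.034 m.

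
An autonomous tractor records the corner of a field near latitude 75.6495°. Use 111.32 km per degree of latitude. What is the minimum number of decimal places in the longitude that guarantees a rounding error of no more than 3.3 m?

At 75.6495° one degree of longitude covers 111320 × cos 75.6495° ≈ 111320 × 0.2479 ≈ 27591 m.
With N decimal places the half-ulp bound is 0.5·10⁻ᴺ°, or 0.5·10⁻ᴺ × 27591 m on the ground.
Need 0.5 × 27591 × 10⁻ᴺ ≤ 3.3 → 10⁻ᴺ ≤ 2.392e-04, so N ≥ 3.62.
So 4 decimal places suffice (1.38 m); 3 would allow up to 13.8 m.

4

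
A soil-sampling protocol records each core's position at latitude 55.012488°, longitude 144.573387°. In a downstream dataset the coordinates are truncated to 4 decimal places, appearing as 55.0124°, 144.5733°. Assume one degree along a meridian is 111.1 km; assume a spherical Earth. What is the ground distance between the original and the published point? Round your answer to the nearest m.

The latitude changed by +0.000088° and the longitude by +0.000087°.
North–south shift: 0.000088 × 111100 = 9.7768 m.
E–W at 55.0124°: 0.000087° × 111100 × cos 55.0124° = 0.000087 × 111100 × 0.5734 ≈ 5.5423 m.
Combined displacement = (9.7768² + 5.5423²)^½ ≈ 11.2385 m.

11 m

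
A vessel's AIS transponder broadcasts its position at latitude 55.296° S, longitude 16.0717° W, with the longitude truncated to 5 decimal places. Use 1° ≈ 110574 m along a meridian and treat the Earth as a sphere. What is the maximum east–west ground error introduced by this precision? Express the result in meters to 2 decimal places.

0.63 meters

Truncating at 5 decimal places can drop up to a full unit in the last place, so the longitude may be off by as much as 1e-05°.
At latitude 55.296° a degree of longitude spans 110574 m × cos 55.296° = 110574 × 0.5693 ≈ 62953.9 m.
East–west error: 1e-05° × 62953.9 m/° ≈ 0.629539 m.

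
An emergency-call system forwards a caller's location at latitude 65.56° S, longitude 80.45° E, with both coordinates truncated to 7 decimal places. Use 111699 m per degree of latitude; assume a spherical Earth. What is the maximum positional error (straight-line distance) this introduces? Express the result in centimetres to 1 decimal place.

Truncating at 7 decimal places can drop up to a full unit in the last place, so each coordinate may be off by as much as 1e-07°.
North–south component: 1e-07° × 111699 = 0.0111699 m.
E–W at 65.56°: 1e-07° × 111699 × cos 65.56° = 1e-07 × 111699 × 0.4137 ≈ 0.00462144 m.
The two errors are perpendicular, so the maximum displacement is √(0.0111699² + 0.00462144²) ≈ 0.0120882 m.
That is 0.0120882 m = 1.2088 cm.

1.2 centimetres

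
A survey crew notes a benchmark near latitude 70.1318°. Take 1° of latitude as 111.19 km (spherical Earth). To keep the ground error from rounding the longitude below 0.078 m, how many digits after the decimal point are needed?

At 70.1318° one degree of longitude covers 111190 × cos 70.1318° ≈ 111190 × 0.3399 ≈ 37788.8 m.
With N decimal places the half-ulp bound is 0.5·10⁻ᴺ°, or 0.5·10⁻ᴺ × 37788.8 m on the ground.
Need 0.5 × 37788.8 × 10⁻ᴺ ≤ 0.078 → 10⁻ᴺ ≤ 4.128e-06, so N ≥ 5.38.
So 6 decimal places suffice (0.0189 m); 5 would allow up to 0.189 m.

6 decimal places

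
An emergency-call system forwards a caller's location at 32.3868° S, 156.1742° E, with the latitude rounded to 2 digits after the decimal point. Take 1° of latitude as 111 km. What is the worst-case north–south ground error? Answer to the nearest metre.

Rounding to 2 decimal places leaves the latitude within ±0.005° of the true value.
So the N–S error is at most 0.005 × 111000 = 555 m.

555 metres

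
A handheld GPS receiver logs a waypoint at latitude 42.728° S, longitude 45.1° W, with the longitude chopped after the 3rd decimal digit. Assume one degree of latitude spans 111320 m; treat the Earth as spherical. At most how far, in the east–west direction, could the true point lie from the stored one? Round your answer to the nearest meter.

Truncating at 3 decimal places can drop up to a full unit in the last place, so the longitude may be off by as much as 0.001°.
Parallels shrink by cos φ, so at 42.728° a degree of longitude is 111320 × 0.7346 ≈ 81773.8 m.
So at most 0.001° × 81773.8 ≈ 81.7738 m east–west.

82 meters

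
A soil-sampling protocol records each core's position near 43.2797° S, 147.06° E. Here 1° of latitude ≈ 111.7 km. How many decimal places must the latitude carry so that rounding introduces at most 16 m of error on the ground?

One degree of latitude covers 111700 m.
Rounding to N decimal places gives at most 0.5 × 10⁻ᴺ degrees of error, i.e. 0.5 × 10⁻ᴺ × 111700 m.
Need 0.5 × 111700 × 10⁻ᴺ ≤ 16 → 10⁻ᴺ ≤ 2.865e-04, so N ≥ 3.54.
So 4 decimal places suffice (5.58 m); 3 would allow up to 55.9 m.

4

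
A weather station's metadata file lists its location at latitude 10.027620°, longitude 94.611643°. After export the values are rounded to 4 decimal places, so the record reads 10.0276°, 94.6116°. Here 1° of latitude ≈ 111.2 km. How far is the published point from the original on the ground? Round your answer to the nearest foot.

Δlat = 10.027620 − 10.0276 = +0.000020°; Δlon = 94.611643 − 94.6116 = +0.000043°.
North–south shift: 0.000020 × 111200 = 2.224 m.
E–W at 10.0276°: 0.000043° × 111200 × cos 10.0276° = 0.000043 × 111200 × 0.9847 ≈ 4.70856 m.
Distance: √(2.224² + 4.70856²) ≈ 5.20737 m.
Converting: 5.20737 m × 3.2808 ft/m ≈ 17.085 ft.

17 feet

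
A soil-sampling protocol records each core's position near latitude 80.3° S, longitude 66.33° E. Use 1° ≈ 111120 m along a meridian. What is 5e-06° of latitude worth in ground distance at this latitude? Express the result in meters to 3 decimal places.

0.556 meters

Along a meridian 5e-06° is 5e-06 × 111120 = 0.5556 m.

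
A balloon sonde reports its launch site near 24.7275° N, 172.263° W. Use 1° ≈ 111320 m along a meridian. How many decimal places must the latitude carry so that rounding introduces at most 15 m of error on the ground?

One degree of latitude covers 111320 m.
N decimal places → at most half a unit in the last place, 0.5 × 10⁻ᴺ° = 111320/2 × 10⁻ᴺ m.
Setting 55660 × 10⁻ᴺ ≤ 15 gives 10ᴺ ≥ 3711, i.e. N ≥ 3.57.
So 4 decimal places suffice (5.57 m); 3 would allow up to 55.7 m.

4 decimal places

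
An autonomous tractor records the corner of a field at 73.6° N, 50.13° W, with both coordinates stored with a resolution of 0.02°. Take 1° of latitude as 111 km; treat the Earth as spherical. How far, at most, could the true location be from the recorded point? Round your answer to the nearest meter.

With a 0.02° grid the true value lies within half a step, ±0.02°/2 = ±0.01°, of the stored one.
North–south component: 0.01° × 111000 = 1110 m.
Longitude error → 0.01 × 111000 × cos 73.6° = 0.01 × 111000 × 0.2823 ≈ 313.399 m.
Worst case both components are at the extreme and orthogonal: √(1110² + 313.399²) ≈ 1153.39 m.

1153 meters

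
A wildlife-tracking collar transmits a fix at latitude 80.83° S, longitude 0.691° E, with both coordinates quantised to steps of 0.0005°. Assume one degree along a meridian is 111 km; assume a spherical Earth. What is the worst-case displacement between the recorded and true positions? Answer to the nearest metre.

With a 0.0005° grid the true value lies within half a step, ±0.0005°/2 = ±0.00025°, of the stored one.
Latitude error → 0.00025 × 111000 = 27.75 m along the meridian.
East–west component at 80.83°: 0.00025° × 111000 × cos 80.83° ≈ 0.00025 × 17689.4 ≈ 4.42236 m.
Worst case both components are at the extreme and orthogonal: √(27.75² + 4.42236²) ≈ 28.1002 m.

28 metres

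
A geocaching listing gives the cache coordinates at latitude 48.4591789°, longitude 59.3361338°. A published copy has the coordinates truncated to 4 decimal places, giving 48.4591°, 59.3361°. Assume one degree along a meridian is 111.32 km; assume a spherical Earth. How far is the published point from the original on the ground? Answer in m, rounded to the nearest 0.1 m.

The latitude changed by +0.0000789° and the longitude by +0.0000338°.
N–S: 0.0000789° × 111320 m/° = 8.78315 m.
East–west at this latitude: 0.0000338° × 111320 × cos 48.4591° ≈ 0.0000338 × 73822.4 = 2.4952 m.
Distance: √(8.78315² + 2.4952²) ≈ 9.1307 m.

9.1 m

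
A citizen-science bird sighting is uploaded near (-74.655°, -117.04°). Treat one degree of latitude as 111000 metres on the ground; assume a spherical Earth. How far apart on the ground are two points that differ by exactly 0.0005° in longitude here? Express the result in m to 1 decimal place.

At 74.655° a degree of longitude is 111000 × cos 74.655° ≈ 29374 m, so 0.0005° corresponds to 14.687 m.

14.7 m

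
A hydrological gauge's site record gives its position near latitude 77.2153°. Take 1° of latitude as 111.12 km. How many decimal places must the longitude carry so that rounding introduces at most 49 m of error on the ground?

3 decimal places

At 77.2153° one degree of longitude covers 111120 × cos 77.2153° ≈ 111120 × 0.2213 ≈ 24589.5 m.
Rounding to N decimal places gives at most 0.5 × 10⁻ᴺ degrees of error, i.e. 0.5 × 10⁻ᴺ × 24589.5 m.
Need 0.5 × 24589.5 × 10⁻ᴺ ≤ 49 → 10⁻ᴺ ≤ 3.985e-03, so N ≥ 2.40.
N = 2 would give 123 m (too coarse); N = 3 gives 12.3 m ≤ 49 m.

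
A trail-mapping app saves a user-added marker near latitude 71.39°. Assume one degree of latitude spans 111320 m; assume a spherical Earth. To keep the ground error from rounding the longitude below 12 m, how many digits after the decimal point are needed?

4 decimal places

At 71.39° one degree of longitude covers 111320 × cos 71.39° ≈ 111320 × 0.3191 ≈ 35525 m.
N decimal places → at most half a unit in the last place, 0.5 × 10⁻ᴺ° = 35525/2 × 10⁻ᴺ m.
Need 0.5 × 35525 × 10⁻ᴺ ≤ 12 → 10⁻ᴺ ≤ 6.756e-04, so N ≥ 3.17.
At 3 places the error can reach 17.8 m, but 4 places keeps it to 1.78 m.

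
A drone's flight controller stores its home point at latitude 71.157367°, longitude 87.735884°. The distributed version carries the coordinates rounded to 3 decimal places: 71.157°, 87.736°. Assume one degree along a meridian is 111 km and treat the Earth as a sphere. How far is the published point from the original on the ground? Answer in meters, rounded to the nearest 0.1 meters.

Δlat = 71.157367 − 71.157 = +0.000367°; Δlon = 87.735884 − 87.736 = -0.000116°.
North–south shift: 0.000367 × 111000 = 40.737 m.
E–W at 71.157°: -0.000116° × 111000 × cos 71.157° = -0.000116 × 111000 × 0.3230 ≈ -4.15864 m.
Distance: √(40.737² + 4.15864²) ≈ 40.9487 m.

40.9 meters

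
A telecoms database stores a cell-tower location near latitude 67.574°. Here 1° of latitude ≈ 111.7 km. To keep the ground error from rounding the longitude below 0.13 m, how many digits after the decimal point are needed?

At 67.574° one degree of longitude covers 111700 × cos 67.574° ≈ 111700 × 0.3815 ≈ 42612.4 m.
N decimal places → at most half a unit in the last place, 0.5 × 10⁻ᴺ° = 42612.4/2 × 10⁻ᴺ m.
Setting 21306.2 × 10⁻ᴺ ≤ 0.13 gives 10ᴺ ≥ 1.639e+05, i.e. N ≥ 5.21.
So 6 decimal places suffice (0.0213 m); 5 would allow up to 0.213 m.

6 decimal places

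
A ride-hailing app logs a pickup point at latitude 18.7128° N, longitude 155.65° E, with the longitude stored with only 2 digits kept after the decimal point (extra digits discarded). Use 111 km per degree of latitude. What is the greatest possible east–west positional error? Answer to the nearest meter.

Truncating at 2 decimal places can drop up to a full unit in the last place, so the longitude may be off by as much as 0.01°.
At latitude 18.7128° a degree of longitude spans 111000 m × cos 18.7128° = 111000 × 0.9471 ≈ 105132 m.
East–west error: 0.01° × 105132 m/° ≈ 1051.32 m.

1051 meters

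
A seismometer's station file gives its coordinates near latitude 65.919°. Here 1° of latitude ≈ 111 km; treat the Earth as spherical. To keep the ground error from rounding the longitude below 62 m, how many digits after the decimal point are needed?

3 decimal places

At 65.919° one degree of longitude covers 111000 × cos 65.919° ≈ 111000 × 0.4080 ≈ 45291.1 m.
N decimal places → at most half a unit in the last place, 0.5 × 10⁻ᴺ° = 45291.1/2 × 10⁻ᴺ m.
Setting 22645.5 × 10⁻ᴺ ≤ 62 gives 10ᴺ ≥ 365.3, i.e. N ≥ 2.56.
So 3 decimal places suffice (22.6 m); 2 would allow up to 226 m.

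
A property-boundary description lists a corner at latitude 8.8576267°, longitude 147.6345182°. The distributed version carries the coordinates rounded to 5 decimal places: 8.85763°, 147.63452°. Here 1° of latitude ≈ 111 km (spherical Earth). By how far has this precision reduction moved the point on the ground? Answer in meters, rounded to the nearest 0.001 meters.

The latitude changed by -0.0000033° and the longitude by -0.0000018°.
N–S: -0.0000033° × 111000 m/° = -0.3663 m.
East–west at this latitude: -0.0000018° × 111000 × cos 8.85763° ≈ -0.0000018 × 109676 = -0.197417 m.
Hypotenuse of the two orthogonal shifts: √(0.3663² + 0.197417²) = 0.416112 m.

0.416 meters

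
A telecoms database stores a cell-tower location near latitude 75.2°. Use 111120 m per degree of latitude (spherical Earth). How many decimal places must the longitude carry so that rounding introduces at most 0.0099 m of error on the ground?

At 75.2° one degree of longitude covers 111120 × cos 75.2° ≈ 111120 × 0.2554 ≈ 28385.1 m.
Rounding to N decimal places gives at most 0.5 × 10⁻ᴺ degrees of error, i.e. 0.5 × 10⁻ᴺ × 28385.1 m.
Setting 14192.6 × 10⁻ᴺ ≤ 0.0099 gives 10ᴺ ≥ 1.434e+06, i.e. N ≥ 6.16.
At 6 places the error can reach 0.0142 m, but 7 places keeps it to 0.00142 m.

7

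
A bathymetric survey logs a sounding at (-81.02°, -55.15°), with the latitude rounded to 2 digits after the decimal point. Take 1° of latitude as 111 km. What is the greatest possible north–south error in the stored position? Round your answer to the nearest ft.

1821 ft

Rounding to 2 decimal places leaves the latitude within ±0.005° of the true value.
North–south distance: 0.005° × 111000 m/° = 555 m.
Converting: 555 m × 3.2808 ft/m ≈ 1820.9 ft.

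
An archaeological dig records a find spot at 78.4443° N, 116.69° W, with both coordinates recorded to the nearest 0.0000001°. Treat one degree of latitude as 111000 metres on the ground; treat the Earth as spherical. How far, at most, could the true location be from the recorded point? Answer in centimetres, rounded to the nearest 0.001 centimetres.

Rounding to 7 decimal places leaves each coordinate within ±5e-08° of the true value.
N–S: 5e-08° × 111000 m/° = 0.00555 m.
Longitude error → 5e-08 × 111000 × cos 78.4443° = 5e-08 × 111000 × 0.2003 ≈ 0.00111178 m.
Worst case both components are at the extreme and orthogonal: √(0.00555² + 0.00111178²) ≈ 0.00566026 m.
That is 0.00566026 m = 0.56603 cm.

0.566 centimetres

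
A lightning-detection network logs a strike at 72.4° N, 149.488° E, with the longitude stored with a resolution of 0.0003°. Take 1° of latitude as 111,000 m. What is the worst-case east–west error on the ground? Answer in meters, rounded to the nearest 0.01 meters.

5.03 meters

With a 0.0003° grid the true value lies within half a step, ±0.0003°/2 = ±0.00015°, of the stored one.
At latitude 72.4° a degree of longitude spans 111000 m × cos 72.4° = 111000 × 0.3024 ≈ 33563.1 m.
So at most 0.00015° × 33563.1 ≈ 5.03446 m east–west.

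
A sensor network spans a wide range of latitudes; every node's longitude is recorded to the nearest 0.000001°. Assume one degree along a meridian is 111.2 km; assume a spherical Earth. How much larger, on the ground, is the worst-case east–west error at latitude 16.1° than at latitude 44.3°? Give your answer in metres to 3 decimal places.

Rounding to 6 decimal places leaves the longitude within ±5e-07° of the true value.
At 16.1°: 5e-07° × 111200 × cos 16.1° = 5e-07 × 111200 × 0.9608 ≈ 0.053419 m.
Error at 44.3° = 5e-07° × 111200 × cos 44.3° ≈ 0.0556 × 0.7157 = 0.039793 m.
So the lower-latitude error exceeds the higher by 0.053419 − 0.039793 = 0.013627 m.

0.014 metres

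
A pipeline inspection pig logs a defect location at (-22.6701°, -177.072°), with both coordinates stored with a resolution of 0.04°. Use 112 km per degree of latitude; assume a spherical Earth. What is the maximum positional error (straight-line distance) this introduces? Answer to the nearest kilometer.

3 kilometers

With a 0.04° grid the true value lies within half a step, ±0.04°/2 = ±0.02°, of the stored one.
North–south component: 0.02° × 112000 = 2240 m.
E–W at 22.6701°: 0.02° × 112000 × cos 22.6701° = 0.02 × 112000 × 0.9227 ≈ 2066.94 m.
Worst case both components are at the extreme and orthogonal: √(2240² + 2066.94²) ≈ 3047.92 m.
That is 3047.92 m = 3.0479 km.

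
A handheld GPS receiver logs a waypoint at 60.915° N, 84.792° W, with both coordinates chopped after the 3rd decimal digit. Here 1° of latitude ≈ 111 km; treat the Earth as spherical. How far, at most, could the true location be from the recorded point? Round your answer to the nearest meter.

123 meters

Truncating at 3 decimal places can drop up to a full unit in the last place, so each coordinate may be off by as much as 0.001°.
N–S: 0.001° × 111000 m/° = 111 m.
East–west component at 60.915°: 0.001° × 111000 × cos 60.915° ≈ 0.001 × 53957.8 ≈ 53.9578 m.
Combining orthogonally: (111² + 53.9578²)^½ ≈ 123.42 m.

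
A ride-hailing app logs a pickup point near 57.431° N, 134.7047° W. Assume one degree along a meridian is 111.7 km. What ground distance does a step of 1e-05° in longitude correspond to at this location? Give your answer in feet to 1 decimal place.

2.0 feet

One degree of longitude here spans 111700 × cos 57.431° = 111700 × 0.5383 ≈ 60129.8 m; 1e-05° of that is 0.601298 m.
In feet: 0.601298 m ÷ 0.3048 ≈ 1.9728 ft.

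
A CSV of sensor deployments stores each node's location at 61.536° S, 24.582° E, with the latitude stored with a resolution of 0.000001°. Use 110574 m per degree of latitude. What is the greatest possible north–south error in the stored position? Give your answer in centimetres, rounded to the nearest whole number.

6 centimetres

With a 0.000001° grid the true value lies within half a step, ±0.000001°/2 = ±5e-07°, of the stored one.
North–south distance: 5e-07° × 110574 m/° = 0.055287 m.
That is 0.055287 m = 5.5287 cm.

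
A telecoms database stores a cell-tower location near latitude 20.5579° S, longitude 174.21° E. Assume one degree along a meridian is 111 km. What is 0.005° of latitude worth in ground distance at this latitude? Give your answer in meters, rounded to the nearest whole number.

0.005° × 111000 m/° = 555 m.

555 meters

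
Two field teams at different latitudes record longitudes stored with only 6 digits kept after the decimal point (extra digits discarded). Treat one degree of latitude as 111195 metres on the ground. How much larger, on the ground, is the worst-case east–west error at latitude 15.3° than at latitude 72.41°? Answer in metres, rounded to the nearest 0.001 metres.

Truncating at 6 decimal places can drop up to a full unit in the last place, so the longitude may be off by as much as 1e-06°.
Error at 15.3° = 1e-06° × 111195 × cos 15.3° ≈ 0.11119 × 0.9646 = 0.10725 m.
At 72.41°: 1e-06° × 111195 × cos 72.41° = 1e-06 × 111195 × 0.3022 ≈ 0.033604 m.
So the lower-latitude error exceeds the higher by 0.10725 − 0.033604 = 0.07365 m.

0.074 metres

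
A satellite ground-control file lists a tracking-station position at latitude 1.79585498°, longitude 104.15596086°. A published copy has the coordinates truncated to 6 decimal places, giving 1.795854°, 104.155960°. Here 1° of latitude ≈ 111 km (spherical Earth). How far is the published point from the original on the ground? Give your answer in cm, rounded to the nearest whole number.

14 cm

Δlat = 1.79585498 − 1.795854 = +0.00000098°; Δlon = 104.15596086 − 104.155960 = +0.00000086°.
N–S: 0.00000098° × 111000 m/° = 0.10878 m.
East–west at this latitude: 0.00000086° × 111000 × cos 1.79585° ≈ 0.00000086 × 110945 = 0.0954131 m.
Combined displacement = (0.10878² + 0.0954131²)^½ ≈ 0.144695 m.
That is 0.144695 m = 14.47 cm.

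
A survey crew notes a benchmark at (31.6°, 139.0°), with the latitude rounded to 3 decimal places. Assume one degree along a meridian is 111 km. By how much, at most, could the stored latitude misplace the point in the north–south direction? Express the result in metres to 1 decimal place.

55.5 metres

Rounding to 3 decimal places leaves the latitude within ±0.0005° of the true value.
North–south distance: 0.0005° × 111000 m/° = 55.5 m.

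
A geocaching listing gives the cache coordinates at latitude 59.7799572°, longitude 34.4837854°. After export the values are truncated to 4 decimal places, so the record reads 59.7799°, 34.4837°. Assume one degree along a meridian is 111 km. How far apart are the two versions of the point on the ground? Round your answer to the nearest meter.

The latitude changed by +0.0000572° and the longitude by +0.0000854°.
North–south shift: 0.0000572 × 111000 = 6.3492 m.
E–W at 59.7799°: 0.0000854° × 111000 × cos 59.7799° = 0.0000854 × 111000 × 0.5033 ≈ 4.7712 m.
Combined displacement = (6.3492² + 4.7712²)^½ ≈ 7.94208 m.

8 meters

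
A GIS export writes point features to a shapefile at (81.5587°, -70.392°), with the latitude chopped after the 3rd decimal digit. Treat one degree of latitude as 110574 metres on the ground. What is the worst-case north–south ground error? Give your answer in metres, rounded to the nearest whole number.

111 metres

Truncating at 3 decimal places can drop up to a full unit in the last place, so the latitude may be off by as much as 0.001°.
So the N–S error is at most 0.001 × 110574 = 110.574 m.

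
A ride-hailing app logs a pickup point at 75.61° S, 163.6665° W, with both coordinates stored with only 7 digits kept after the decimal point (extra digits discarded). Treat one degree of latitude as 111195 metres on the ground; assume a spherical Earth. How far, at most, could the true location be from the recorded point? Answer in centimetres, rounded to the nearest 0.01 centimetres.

1.15 centimetres

Truncating at 7 decimal places can drop up to a full unit in the last place, so each coordinate may be off by as much as 1e-07°.
North–south component: 1e-07° × 111195 = 0.0111195 m.
E–W at 75.61°: 1e-07° × 111195 × cos 75.61° = 1e-07 × 111195 × 0.2485 ≈ 0.00276343 m.
Worst case both components are at the extreme and orthogonal: √(0.0111195² + 0.00276343²) ≈ 0.0114577 m.
That is 0.0114577 m = 1.1458 cm.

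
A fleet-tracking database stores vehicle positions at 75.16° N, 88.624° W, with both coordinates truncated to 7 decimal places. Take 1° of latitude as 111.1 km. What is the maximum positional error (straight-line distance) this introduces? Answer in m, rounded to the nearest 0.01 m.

0.01 m

Truncating at 7 decimal places can drop up to a full unit in the last place, so each coordinate may be off by as much as 1e-07°.
North–south component: 1e-07° × 111100 = 0.01111 m.
East–west component at 75.16°: 1e-07° × 111100 × cos 75.16° ≈ 1e-07 × 28455 ≈ 0.0028455 m.
Combining orthogonally: (0.01111² + 0.0028455²)^½ ≈ 0.0114686 m.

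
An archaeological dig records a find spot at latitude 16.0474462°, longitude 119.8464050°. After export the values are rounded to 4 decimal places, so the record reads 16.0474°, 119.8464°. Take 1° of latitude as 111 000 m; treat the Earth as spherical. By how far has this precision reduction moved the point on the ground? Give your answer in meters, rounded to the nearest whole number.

5 meters

The latitude changed by +0.0000462° and the longitude by +0.0000050°.
North–south shift: 0.0000462 × 111000 = 5.1282 m.
E–W at 16.0474°: 0.0000050° × 111000 × cos 16.0474° = 0.0000050 × 111000 × 0.9610 ≈ 0.533374 m.
Combined displacement = (5.1282² + 0.533374²)^½ ≈ 5.15586 m.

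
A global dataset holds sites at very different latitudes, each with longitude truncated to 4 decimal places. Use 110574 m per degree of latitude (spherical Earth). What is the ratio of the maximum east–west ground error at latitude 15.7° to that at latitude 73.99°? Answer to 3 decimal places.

Truncating at 4 decimal places can drop up to a full unit in the last place, so the longitude may be off by as much as 0.0001°.
Error at 15.7° = 0.0001° × 110574 × cos 15.7° ≈ 11.057 × 0.9627 = 10.645 m.
Error at 73.99° = 0.0001° × 110574 × cos 73.99° ≈ 11.057 × 0.2758 = 3.0497 m.
Ratio: 10.645 / 3.0497 = cos 15.7° / cos 73.99° ≈ 3.4905.

3.490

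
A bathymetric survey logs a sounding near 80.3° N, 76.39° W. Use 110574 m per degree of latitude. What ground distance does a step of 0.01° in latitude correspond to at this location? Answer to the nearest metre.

1106 metres

0.01° × 110574 m/° = 1105.74 m.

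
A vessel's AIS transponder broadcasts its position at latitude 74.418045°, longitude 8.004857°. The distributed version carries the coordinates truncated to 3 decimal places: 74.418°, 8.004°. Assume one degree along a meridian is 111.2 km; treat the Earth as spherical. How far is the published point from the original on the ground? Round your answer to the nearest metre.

26 metres

The latitude changed by +0.000045° and the longitude by +0.000857°.
N–S: 0.000045° × 111200 m/° = 5.004 m.
East–west at this latitude: 0.000857° × 111200 × cos 74.418° ≈ 0.000857 × 29870.2 = 25.5988 m.
Hypotenuse of the two orthogonal shifts: √(5.004² + 25.5988²) = 26.0833 m.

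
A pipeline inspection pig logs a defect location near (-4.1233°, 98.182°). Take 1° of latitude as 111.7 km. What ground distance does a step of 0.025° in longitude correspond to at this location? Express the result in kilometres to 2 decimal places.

2.79 kilometres

At 4.1233° a degree of longitude is 111700 × cos 4.1233° ≈ 111411 m, so 0.025° corresponds to 2785.27 m.
That is 2785.27 m = 2.7853 km.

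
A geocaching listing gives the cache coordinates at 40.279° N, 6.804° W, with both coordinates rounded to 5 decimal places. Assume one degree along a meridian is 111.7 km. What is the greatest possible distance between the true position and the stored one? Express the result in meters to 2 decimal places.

0.70 meters

Rounding to 5 decimal places leaves each coordinate within ±5e-06° of the true value.
Latitude error → 5e-06 × 111700 = 0.5585 m along the meridian.
Longitude error → 5e-06 × 111700 × cos 40.279° = 5e-06 × 111700 × 0.7629 ≈ 0.426083 m.
Combining orthogonally: (0.5585² + 0.426083²)^½ ≈ 0.702473 m.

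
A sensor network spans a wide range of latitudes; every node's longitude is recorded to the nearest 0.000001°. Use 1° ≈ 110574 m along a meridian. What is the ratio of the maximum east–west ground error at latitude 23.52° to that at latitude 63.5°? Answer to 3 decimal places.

Rounding to 6 decimal places leaves the longitude within ±5e-07° of the true value.
At 23.52°: 5e-07° × 110574 × cos 23.52° = 5e-07 × 110574 × 0.9169 ≈ 0.050694 m.
At 63.5°: 5e-07° × 110574 × cos 63.5° = 5e-07 × 110574 × 0.4462 ≈ 0.024669 m.
The ratio reduces to cos 23.52° / cos 63.5° = 0.9169/0.4462 ≈ 2.0550.

2.055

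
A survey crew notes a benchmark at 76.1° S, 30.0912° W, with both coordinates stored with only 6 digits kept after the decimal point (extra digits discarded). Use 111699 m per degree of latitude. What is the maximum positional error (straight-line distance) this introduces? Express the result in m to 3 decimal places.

Truncating at 6 decimal places can drop up to a full unit in the last place, so each coordinate may be off by as much as 1e-06°.
North–south component: 1e-06° × 111699 = 0.111699 m.
E–W at 76.1°: 1e-06° × 111699 × cos 76.1° = 1e-06 × 111699 × 0.2402 ≈ 0.0268332 m.
Worst case both components are at the extreme and orthogonal: √(0.111699² + 0.0268332²) ≈ 0.114877 m.

0.115 m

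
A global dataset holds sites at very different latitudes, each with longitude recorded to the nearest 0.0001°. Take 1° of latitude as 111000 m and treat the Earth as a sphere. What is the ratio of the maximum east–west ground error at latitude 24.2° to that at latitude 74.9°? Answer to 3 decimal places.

Rounding to 4 decimal places leaves the longitude within ±5e-05° of the true value.
At 24.2°: 5e-05° × 111000 × cos 24.2° = 5e-05 × 111000 × 0.9121 ≈ 5.0623 m.
At 74.9°: 5e-05° × 111000 × cos 74.9° = 5e-05 × 111000 × 0.2605 ≈ 1.4458 m.
The ratio reduces to cos 24.2° / cos 74.9° = 0.9121/0.2605 ≈ 3.5014.

3.501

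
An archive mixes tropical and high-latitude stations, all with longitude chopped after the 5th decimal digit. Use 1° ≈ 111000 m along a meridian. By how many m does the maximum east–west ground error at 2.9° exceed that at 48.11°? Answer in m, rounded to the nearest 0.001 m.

Truncating at 5 decimal places can drop up to a full unit in the last place, so the longitude may be off by as much as 1e-05°.
At 2.9°: 1e-05° × 111000 × cos 2.9° = 1e-05 × 111000 × 0.9987 ≈ 1.1086 m.
Error at 48.11° = 1e-05° × 111000 × cos 48.11° ≈ 1.11 × 0.6677 = 0.74115 m.
Difference: 1.1086 − 0.74115 = 0.36743 m.

0.367 m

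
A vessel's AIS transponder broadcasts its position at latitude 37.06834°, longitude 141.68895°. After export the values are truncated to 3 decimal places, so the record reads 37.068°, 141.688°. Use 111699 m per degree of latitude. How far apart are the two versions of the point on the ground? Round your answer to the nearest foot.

304 feet

The latitude changed by +0.00034° and the longitude by +0.00095°.
North–south shift: 0.00034 × 111699 = 37.9777 m.
East–west at this latitude: 0.00095° × 111699 × cos 37.068° ≈ 0.00095 × 89126.9 = 84.6706 m.
Distance: √(37.9777² + 84.6706²) ≈ 92.7977 m.
Converting: 92.7977 m × 3.2808 ft/m ≈ 304.45 ft.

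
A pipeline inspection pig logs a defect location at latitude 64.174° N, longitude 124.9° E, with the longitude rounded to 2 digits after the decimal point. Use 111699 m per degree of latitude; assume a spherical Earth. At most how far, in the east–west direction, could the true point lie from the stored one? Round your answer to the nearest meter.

Rounding to 2 decimal places leaves the longitude within ±0.005° of the true value.
At latitude 64.174° a degree of longitude spans 111699 m × cos 64.174° = 111699 × 0.4356 ≈ 48660.5 m.
East–west error: 0.005° × 48660.5 m/° ≈ 243.303 m.

243 meters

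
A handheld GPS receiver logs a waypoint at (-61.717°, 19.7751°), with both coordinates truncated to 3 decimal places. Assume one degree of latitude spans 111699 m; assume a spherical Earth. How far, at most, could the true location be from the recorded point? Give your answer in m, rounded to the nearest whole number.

124 m

Truncating at 3 decimal places can drop up to a full unit in the last place, so each coordinate may be off by as much as 0.001°.
N–S: 0.001° × 111699 m/° = 111.699 m.
East–west component at 61.717°: 0.001° × 111699 × cos 61.717° ≈ 0.001 × 52926 ≈ 52.926 m.
Worst case both components are at the extreme and orthogonal: √(111.699² + 52.926²) ≈ 123.604 m.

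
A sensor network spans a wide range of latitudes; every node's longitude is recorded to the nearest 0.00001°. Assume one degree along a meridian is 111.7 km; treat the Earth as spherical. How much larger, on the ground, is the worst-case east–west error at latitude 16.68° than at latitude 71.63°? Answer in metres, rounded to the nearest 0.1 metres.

Rounding to 5 decimal places leaves the longitude within ±5e-06° of the true value.
At 16.68°: 5e-06° × 111700 × cos 16.68° = 5e-06 × 111700 × 0.9579 ≈ 0.535 m.
At 71.63°: 5e-06° × 111700 × cos 71.63° = 5e-06 × 111700 × 0.3152 ≈ 0.17601 m.
So the lower-latitude error exceeds the higher by 0.535 − 0.17601 = 0.35899 m.

0.4 metres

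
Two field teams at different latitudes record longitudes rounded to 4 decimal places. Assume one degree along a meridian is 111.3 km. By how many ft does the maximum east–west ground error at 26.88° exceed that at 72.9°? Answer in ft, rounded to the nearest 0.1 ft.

Rounding to 4 decimal places leaves the longitude within ±5e-05° of the true value.
At 26.88°: 5e-05° × 111300 × cos 26.88° = 5e-05 × 111300 × 0.8920 ≈ 4.9637 m.
Error at 72.9° = 5e-05° × 111300 × cos 72.9° ≈ 5.565 × 0.2940 = 1.6363 m.
So the lower-latitude error exceeds the higher by 4.9637 − 1.6363 = 3.3274 m.
Converting: 3.3274 m × 3.2808 ft/m ≈ 10.917 ft.

10.9 ft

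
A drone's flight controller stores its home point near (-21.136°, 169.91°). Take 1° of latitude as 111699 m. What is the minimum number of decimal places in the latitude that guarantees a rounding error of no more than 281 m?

3 decimal places

One degree of latitude covers 111699 m.
Rounding to N decimal places gives at most 0.5 × 10⁻ᴺ degrees of error, i.e. 0.5 × 10⁻ᴺ × 111699 m.
Need 0.5 × 111699 × 10⁻ᴺ ≤ 281 → 10⁻ᴺ ≤ 5.031e-03, so N ≥ 2.30.
So 3 decimal places suffice (55.8 m); 2 would allow up to 558 m.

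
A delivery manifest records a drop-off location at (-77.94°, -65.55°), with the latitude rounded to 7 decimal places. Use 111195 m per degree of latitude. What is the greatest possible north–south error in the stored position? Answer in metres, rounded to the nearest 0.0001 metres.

Rounding to 7 decimal places leaves the latitude within ±5e-08° of the true value.
Along the meridian that is 5e-08° × 111195 m/° = 0.00555975 m.

0.0056 metres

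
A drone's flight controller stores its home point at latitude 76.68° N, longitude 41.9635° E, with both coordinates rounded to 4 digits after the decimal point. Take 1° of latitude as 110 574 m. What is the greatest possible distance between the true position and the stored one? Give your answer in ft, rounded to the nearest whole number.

19 ft

Rounding to 4 decimal places leaves each coordinate within ±5e-05° of the true value.
Latitude error → 5e-05 × 110574 = 5.5287 m along the meridian.
East–west component at 76.68°: 5e-05° × 110574 × cos 76.68° ≈ 5e-05 × 25475.1 ≈ 1.27375 m.
Worst case both components are at the extreme and orthogonal: √(5.5287² + 1.27375²) ≈ 5.67353 m.
In feet: 5.67353 m ÷ 0.3048 ≈ 18.614 ft.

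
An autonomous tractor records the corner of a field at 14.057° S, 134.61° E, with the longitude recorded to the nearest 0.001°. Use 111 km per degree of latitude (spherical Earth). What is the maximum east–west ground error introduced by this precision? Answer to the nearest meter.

54 meters

Rounding to 3 decimal places leaves the longitude within ±0.0005° of the true value.
Parallels shrink by cos φ, so at 14.057° a degree of longitude is 111000 × 0.9701 ≈ 107676 m.
Maximum E–W displacement: 0.0005 × 107676 = 53.838 m.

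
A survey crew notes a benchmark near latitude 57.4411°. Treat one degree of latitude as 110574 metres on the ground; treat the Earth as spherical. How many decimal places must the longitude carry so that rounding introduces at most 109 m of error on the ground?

3 decimal places

At 57.4411° one degree of longitude covers 110574 × cos 57.4411° ≈ 110574 × 0.5382 ≈ 59507.2 m.
N decimal places → at most half a unit in the last place, 0.5 × 10⁻ᴺ° = 59507.2/2 × 10⁻ᴺ m.
Setting 29753.6 × 10⁻ᴺ ≤ 109 gives 10ᴺ ≥ 273, i.e. N ≥ 2.44.
At 2 places the error can reach 298 m, but 3 places keeps it to 29.8 m.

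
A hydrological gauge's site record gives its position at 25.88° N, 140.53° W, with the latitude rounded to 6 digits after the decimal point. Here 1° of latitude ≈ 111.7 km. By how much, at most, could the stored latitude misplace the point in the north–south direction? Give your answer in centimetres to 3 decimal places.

Rounding to 6 decimal places leaves the latitude within ±5e-07° of the true value.
So the N–S error is at most 5e-07 × 111700 = 0.05585 m.
That is 0.05585 m = 5.585 cm.

5.585 centimetres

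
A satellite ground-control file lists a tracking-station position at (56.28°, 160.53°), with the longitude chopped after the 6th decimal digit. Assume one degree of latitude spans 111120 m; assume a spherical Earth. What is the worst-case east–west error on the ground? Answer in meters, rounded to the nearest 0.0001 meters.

Truncating at 6 decimal places can drop up to a full unit in the last place, so the longitude may be off by as much as 1e-06°.
One degree of longitude at 56.28° is 111120 × cos 56.28° ≈ 111120 × 0.5551 = 61686.6 m.
So at most 1e-06° × 61686.6 ≈ 0.0616866 m east–west.

0.0617 meters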